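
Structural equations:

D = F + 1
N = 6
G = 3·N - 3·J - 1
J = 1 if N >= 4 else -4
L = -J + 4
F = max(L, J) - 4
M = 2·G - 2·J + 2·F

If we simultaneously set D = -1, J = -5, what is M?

84

Setting D = -1, J = -5 by intervention discards those variables' equations.
L = -J + 4  [with J=-5]  = 9
F = max(L, J) - 4  [with L=9, J=-5]  = 5
G = 3·N - 3·J - 1  [with N=6, J=-5]  = 32
M = 2·G - 2·J + 2·F  [with G=32, J=-5, F=5]  = 84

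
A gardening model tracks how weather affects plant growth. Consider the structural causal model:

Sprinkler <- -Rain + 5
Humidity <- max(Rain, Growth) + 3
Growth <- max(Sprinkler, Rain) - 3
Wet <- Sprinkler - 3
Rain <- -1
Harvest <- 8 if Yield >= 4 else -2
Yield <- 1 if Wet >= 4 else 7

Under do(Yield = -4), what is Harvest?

-2

Intervening sets Yield = -4 and removes its equation (Yield <- 1 if Wet >= 4 else 7).
Harvest = 8 if Yield >= 4 else -2  [with Yield=-4]  = -2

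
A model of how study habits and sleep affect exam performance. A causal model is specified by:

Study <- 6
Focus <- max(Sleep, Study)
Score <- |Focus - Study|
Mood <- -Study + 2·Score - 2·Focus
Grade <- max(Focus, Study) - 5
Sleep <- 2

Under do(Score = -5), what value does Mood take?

-28

Intervening sets Score = -5 and removes its equation (Score <- |Focus - Study|).
Focus = max(Sleep, Study)  [with Sleep=2, Study=6]  = 6
Mood = -Study + 2·Score - 2·Focus  [with Study=6, Score=-5, Focus=6]  = -28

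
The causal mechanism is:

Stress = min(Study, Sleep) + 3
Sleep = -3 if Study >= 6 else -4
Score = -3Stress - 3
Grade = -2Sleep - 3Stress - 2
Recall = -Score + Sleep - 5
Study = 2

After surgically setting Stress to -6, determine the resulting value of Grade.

24

The intervention breaks the incoming arrows to Stress: Stress = min(Study, Sleep) + 3 no longer applies, and Stress = -6.
Sleep = -3 if Study >= 6 else -4  [with Study=2]  = -4
Grade = -2Sleep - 3Stress - 2  [with Sleep=-4, Stress=-6]  = 24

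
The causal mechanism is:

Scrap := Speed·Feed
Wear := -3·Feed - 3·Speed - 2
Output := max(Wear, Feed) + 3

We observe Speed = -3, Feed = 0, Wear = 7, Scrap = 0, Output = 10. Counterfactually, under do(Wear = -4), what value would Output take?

3

do(Wear=-4) replaces the equation Wear := -3·Feed - 3·Speed - 2 with the constant Wear = -4.
Output = max(Wear, Feed) + 3  [with Wear=-4, Feed=0]  = 3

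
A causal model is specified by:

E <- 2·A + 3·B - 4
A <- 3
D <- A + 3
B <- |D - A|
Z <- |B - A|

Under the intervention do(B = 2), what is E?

The intervention breaks the incoming arrows to B: B <- |D - A| no longer applies, and B = 2.
E = 2·A + 3·B - 4  [with A=3, B=2]  = 8

8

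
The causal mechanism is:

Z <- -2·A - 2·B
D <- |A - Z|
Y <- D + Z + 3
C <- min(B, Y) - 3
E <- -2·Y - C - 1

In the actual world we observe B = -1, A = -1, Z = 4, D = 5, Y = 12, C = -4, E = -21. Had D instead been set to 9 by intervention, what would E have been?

-29

The intervention breaks the incoming arrows to D: D <- |A - Z| no longer applies, and D = 9.
Z = -2·A - 2·B  [with A=-1, B=-1]  = 4
Y = D + Z + 3  [with D=9, Z=4]  = 16
C = min(B, Y) - 3  [with B=-1, Y=16]  = -4
E = -2·Y - C - 1  [with Y=16, C=-4]  = -29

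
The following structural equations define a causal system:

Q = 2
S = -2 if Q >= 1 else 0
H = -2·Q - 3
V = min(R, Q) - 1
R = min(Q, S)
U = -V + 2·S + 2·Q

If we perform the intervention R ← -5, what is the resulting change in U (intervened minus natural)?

3

The intervention breaks the incoming arrows to R: R = min(Q, S) no longer applies, and R = -5.
S = -2 if Q >= 1 else 0  [with Q=2]  = -2
V = min(R, Q) - 1  [with R=-5, Q=2]  = -6
U = -V + 2·S + 2·Q  [with V=-6, S=-2, Q=2]  = 6
Without intervention: S = -2 if Q >= 1 else 0  [with Q=2]  = -2; R = min(Q, S)  [with Q=2, S=-2]  = -2; V = min(R, Q) - 1  [with R=-2, Q=2]  = -3; U = -V + 2·S + 2·Q  [with V=-3, S=-2, Q=2]  = 3.
Change = 6 − 3 = 3.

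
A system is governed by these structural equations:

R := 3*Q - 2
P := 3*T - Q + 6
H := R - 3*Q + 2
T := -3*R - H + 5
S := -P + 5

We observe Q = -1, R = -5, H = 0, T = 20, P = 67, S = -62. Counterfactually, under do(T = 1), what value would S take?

-5

Under do(T=1), the mechanism T := -3*R - H + 5 is discarded; T is fixed at 1.
P = 3*T - Q + 6  [with T=1, Q=-1]  = 10
S = -P + 5  [with P=10]  = -5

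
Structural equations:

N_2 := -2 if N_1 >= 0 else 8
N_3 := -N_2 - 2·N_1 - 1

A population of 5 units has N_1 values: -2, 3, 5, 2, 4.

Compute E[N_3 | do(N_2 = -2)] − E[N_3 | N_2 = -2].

2.2

Every unit gets N_2=-2 under the intervention. N_3 values become 5, -5, -9, -3, -7; E[N_3|do(N_2=-2)] = -3.8.
Observing N_2=-2 restricts to units where N_2's equation naturally yields -2: N_1 ∈ {3, 5, 2, 4}. In that subpopulation N_3 = -5, -9, -3, -7, mean -6.
Difference = -3.8 − (-6) = 2.2.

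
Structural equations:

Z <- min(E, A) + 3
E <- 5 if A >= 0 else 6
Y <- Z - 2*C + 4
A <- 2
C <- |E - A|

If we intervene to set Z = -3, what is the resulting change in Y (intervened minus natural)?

do(Z=-3) replaces the equation Z <- min(E, A) + 3 with the constant Z = -3.
E = 5 if A >= 0 else 6  [with A=2]  = 5
C = |E - A|  [with E=5, A=2]  = 3
Y = Z - 2*C + 4  [with Z=-3, C=3]  = -5
Without intervention: E = 5 if A >= 0 else 6  [with A=2]  = 5; Z = min(E, A) + 3  [with E=5, A=2]  = 5; C = |E - A|  [with E=5, A=2]  = 3; Y = Z - 2*C + 4  [with Z=5, C=3]  = 3.
Change = -5 − 3 = -8.

-8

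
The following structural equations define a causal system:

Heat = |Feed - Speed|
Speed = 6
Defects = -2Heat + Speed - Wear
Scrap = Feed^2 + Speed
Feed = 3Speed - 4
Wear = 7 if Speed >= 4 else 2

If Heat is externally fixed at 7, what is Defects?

do(Heat=7) replaces the equation Heat = |Feed - Speed| with the constant Heat = 7.
Wear = 7 if Speed >= 4 else 2  [with Speed=6]  = 7
Defects = -2Heat + Speed - Wear  [with Heat=7, Speed=6, Wear=7]  = -15

-15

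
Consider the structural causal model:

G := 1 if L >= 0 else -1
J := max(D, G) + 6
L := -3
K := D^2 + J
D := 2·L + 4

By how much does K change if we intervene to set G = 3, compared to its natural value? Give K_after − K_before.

4

do(G=3) replaces the equation G := 1 if L >= 0 else -1 with the constant G = 3.
D = 2·L + 4  [with L=-3]  = -2
J = max(D, G) + 6  [with D=-2, G=3]  = 9
K = D^2 + J  [with D=-2, J=9]  = 13
Without intervention: G = 1 if L >= 0 else -1  [with L=-3]  = -1; D = 2·L + 4  [with L=-3]  = -2; J = max(D, G) + 6  [with D=-2, G=-1]  = 5; K = D^2 + J  [with D=-2, J=5]  = 9.
Change = 13 − 9 = 4.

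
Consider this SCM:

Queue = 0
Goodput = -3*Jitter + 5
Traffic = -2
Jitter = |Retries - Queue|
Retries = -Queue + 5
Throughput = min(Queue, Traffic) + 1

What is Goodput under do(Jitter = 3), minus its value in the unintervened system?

6

Under do(Jitter=3), the mechanism Jitter = |Retries - Queue| is discarded; Jitter is fixed at 3.
Goodput = -3*Jitter + 5  [with Jitter=3]  = -4
Without intervention: Retries = -Queue + 5  [with Queue=0]  = 5; Jitter = |Retries - Queue|  [with Retries=5, Queue=0]  = 5; Goodput = -3*Jitter + 5  [with Jitter=5]  = -10.
Change = -4 − (-10) = 6.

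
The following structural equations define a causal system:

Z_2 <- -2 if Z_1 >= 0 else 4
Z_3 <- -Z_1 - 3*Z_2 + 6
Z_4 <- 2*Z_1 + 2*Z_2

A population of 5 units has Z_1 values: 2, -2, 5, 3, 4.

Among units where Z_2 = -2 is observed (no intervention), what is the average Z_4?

Observing Z_2=-2 restricts to units where Z_2's equation naturally yields -2: Z_1 ∈ {2, 5, 3, 4}. In that subpopulation Z_4 = 0, 6, 2, 4, mean 3.

3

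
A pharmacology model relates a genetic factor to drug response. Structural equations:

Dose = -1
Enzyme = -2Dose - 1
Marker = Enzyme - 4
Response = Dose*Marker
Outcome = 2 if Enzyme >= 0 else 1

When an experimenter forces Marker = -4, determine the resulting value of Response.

The intervention breaks the incoming arrows to Marker: Marker = Enzyme - 4 no longer applies, and Marker = -4.
Response = Dose*Marker  [with Dose=-1, Marker=-4]  = 4

4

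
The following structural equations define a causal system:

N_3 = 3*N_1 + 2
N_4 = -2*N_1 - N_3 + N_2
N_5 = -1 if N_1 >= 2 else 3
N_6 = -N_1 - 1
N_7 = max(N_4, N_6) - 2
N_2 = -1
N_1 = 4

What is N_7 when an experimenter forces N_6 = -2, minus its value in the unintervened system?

3

Intervening sets N_6 = -2 and removes its equation (N_6 = -N_1 - 1).
N_3 = 3*N_1 + 2  [with N_1=4]  = 14
N_4 = -2*N_1 - N_3 + N_2  [with N_1=4, N_3=14, N_2=-1]  = -23
N_7 = max(N_4, N_6) - 2  [with N_4=-23, N_6=-2]  = -4
Without intervention: N_3 = 3*N_1 + 2  [with N_1=4]  = 14; N_4 = -2*N_1 - N_3 + N_2  [with N_1=4, N_3=14, N_2=-1]  = -23; N_6 = -N_1 - 1  [with N_1=4]  = -5; N_7 = max(N_4, N_6) - 2  [with N_4=-23, N_6=-5]  = -7.
Change = -4 − (-7) = 3.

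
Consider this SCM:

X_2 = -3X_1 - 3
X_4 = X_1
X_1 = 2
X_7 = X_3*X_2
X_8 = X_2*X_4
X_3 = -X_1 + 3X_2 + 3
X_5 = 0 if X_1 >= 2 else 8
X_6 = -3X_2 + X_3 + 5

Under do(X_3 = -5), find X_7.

45

The intervention breaks the incoming arrows to X_3: X_3 = -X_1 + 3X_2 + 3 no longer applies, and X_3 = -5.
X_2 = -3X_1 - 3  [with X_1=2]  = -9
X_7 = X_3*X_2  [with X_3=-5, X_2=-9]  = 45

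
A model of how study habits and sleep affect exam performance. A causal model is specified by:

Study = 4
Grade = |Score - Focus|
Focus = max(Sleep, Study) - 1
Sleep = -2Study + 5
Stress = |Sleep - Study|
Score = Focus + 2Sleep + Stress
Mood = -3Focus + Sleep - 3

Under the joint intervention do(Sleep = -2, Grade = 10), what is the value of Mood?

-14

Under do(Sleep = -2, Grade = 10), each intervened variable's structural equation is replaced by its fixed value.
Focus = max(Sleep, Study) - 1  [with Sleep=-2, Study=4]  = 3
Mood = -3Focus + Sleep - 3  [with Focus=3, Sleep=-2]  = -14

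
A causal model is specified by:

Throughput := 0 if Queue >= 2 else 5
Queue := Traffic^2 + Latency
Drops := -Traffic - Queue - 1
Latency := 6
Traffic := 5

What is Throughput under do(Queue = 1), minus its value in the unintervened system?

5

do(Queue=1) replaces the equation Queue := Traffic^2 + Latency with the constant Queue = 1.
Throughput = 0 if Queue >= 2 else 5  [with Queue=1]  = 5
Without intervention: Queue = Traffic^2 + Latency  [with Traffic=5, Latency=6]  = 31; Throughput = 0 if Queue >= 2 else 5  [with Queue=31]  = 0.
Change = 5 − 0 = 5.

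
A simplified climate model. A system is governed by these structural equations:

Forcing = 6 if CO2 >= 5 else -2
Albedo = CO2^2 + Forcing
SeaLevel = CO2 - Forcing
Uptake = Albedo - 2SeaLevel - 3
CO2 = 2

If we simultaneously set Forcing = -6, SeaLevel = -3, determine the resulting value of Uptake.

1

Setting Forcing = -6, SeaLevel = -3 by intervention discards those variables' equations.
Albedo = CO2^2 + Forcing  [with CO2=2, Forcing=-6]  = -2
Uptake = Albedo - 2SeaLevel - 3  [with Albedo=-2, SeaLevel=-3]  = 1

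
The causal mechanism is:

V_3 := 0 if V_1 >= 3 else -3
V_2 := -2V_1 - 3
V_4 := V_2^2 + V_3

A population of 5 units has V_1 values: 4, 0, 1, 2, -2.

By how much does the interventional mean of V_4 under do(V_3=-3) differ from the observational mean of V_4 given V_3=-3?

Every unit gets V_3=-3 under the intervention. V_4 values become 118, 6, 22, 46, -2; E[V_4|do(V_3=-3)] = 38.
Conditioning on V_3=-3 selects the 4 unit(s) with V_1 ∈ {0, 1, 2, -2}. Their V_4 values: 6, 22, 46, -2. Mean = 18.
Difference = 38 − 18 = 20.

20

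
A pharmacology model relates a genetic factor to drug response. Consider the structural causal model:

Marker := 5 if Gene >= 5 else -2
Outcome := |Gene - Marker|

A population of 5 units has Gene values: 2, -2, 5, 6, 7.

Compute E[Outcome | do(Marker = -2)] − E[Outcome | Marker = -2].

3.6

Under do(Marker=-2), Marker's equation is replaced by Marker=-2 for every unit. Per-unit Outcome: 4, 0, 7, 8, 9. Mean = 5.6.
Conditioning on Marker=-2 selects the 2 unit(s) with Gene ∈ {2, -2}. Their Outcome values: 4, 0. Mean = 2.
Difference = 5.6 − 2 = 3.6.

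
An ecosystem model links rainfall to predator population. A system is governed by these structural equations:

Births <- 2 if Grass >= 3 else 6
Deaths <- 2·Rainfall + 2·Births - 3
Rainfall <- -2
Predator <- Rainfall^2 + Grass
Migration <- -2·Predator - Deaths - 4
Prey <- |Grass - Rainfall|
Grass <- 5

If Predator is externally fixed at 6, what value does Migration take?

The intervention breaks the incoming arrows to Predator: Predator <- Rainfall^2 + Grass no longer applies, and Predator = 6.
Births = 2 if Grass >= 3 else 6  [with Grass=5]  = 2
Deaths = 2·Rainfall + 2·Births - 3  [with Rainfall=-2, Births=2]  = -3
Migration = -2·Predator - Deaths - 4  [with Predator=6, Deaths=-3]  = -13

-13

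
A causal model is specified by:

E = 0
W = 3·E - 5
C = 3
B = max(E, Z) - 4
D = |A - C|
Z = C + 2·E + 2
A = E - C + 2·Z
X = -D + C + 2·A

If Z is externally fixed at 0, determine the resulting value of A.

The intervention breaks the incoming arrows to Z: Z = C + 2·E + 2 no longer applies, and Z = 0.
A = E - C + 2·Z  [with E=0, C=3, Z=0]  = -3

-3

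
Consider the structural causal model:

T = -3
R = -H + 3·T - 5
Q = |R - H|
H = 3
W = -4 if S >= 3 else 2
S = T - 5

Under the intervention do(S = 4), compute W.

The intervention breaks the incoming arrows to S: S = T - 5 no longer applies, and S = 4.
W = -4 if S >= 3 else 2  [with S=4]  = -4

-4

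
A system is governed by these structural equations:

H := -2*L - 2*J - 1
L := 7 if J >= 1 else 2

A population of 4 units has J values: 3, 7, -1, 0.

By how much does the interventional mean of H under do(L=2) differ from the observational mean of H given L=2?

-5.5

do(L=2) breaks L's dependence on J. With L=2 fixed, H across the units is -11, -19, -3, -5, mean -9.5.
Observing L=2 restricts to units where L's equation naturally yields 2: J ∈ {-1, 0}. In that subpopulation H = -3, -5, mean -4.
Difference = -9.5 − (-4) = -5.5.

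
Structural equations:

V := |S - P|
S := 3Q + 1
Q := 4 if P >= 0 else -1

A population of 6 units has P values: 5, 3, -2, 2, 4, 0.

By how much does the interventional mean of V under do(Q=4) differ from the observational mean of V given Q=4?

0.8

do(Q=4) breaks Q's dependence on P. With Q=4 fixed, V across the units is 8, 10, 15, 11, 9, 13, mean 11.
E[V|Q=4] averages over only the 5 units with Q=4 (P = 5, 3, 2, 4, 0): V = 8, 10, 11, 9, 13, mean 10.2.
Difference = 11 − 10.2 = 0.8.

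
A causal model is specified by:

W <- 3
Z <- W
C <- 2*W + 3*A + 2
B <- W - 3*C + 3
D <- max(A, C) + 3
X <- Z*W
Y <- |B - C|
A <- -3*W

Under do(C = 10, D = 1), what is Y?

34

Setting C = 10, D = 1 by intervention discards those variables' equations.
B = W - 3*C + 3  [with W=3, C=10]  = -24
Y = |B - C|  [with B=-24, C=10]  = 34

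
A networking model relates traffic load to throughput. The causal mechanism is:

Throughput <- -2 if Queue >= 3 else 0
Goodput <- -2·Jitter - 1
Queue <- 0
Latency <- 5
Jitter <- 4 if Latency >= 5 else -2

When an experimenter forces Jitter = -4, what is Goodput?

7

do(Jitter=-4) replaces the equation Jitter <- 4 if Latency >= 5 else -2 with the constant Jitter = -4.
Goodput = -2·Jitter - 1  [with Jitter=-4]  = 7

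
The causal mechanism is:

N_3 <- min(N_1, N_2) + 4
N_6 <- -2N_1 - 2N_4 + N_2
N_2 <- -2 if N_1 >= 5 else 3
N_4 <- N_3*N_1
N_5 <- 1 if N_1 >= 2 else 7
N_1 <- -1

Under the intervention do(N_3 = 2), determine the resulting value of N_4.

The intervention breaks the incoming arrows to N_3: N_3 <- min(N_1, N_2) + 4 no longer applies, and N_3 = 2.
N_4 = N_3*N_1  [with N_3=2, N_1=-1]  = -2

-2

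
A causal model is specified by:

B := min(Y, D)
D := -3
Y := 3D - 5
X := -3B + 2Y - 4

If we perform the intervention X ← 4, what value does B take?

-14

Under do(X=4), the mechanism X := -3B + 2Y - 4 is discarded; X is fixed at 4.
Since B is not a descendant of the intervened variable, it is unaffected.
Y = 3D - 5  [with D=-3]  = -14
B = min(Y, D)  [with Y=-14, D=-3]  = -14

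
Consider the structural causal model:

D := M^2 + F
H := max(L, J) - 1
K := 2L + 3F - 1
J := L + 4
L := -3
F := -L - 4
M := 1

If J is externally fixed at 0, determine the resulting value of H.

Under do(J=0), the mechanism J := L + 4 is discarded; J is fixed at 0.
H = max(L, J) - 1  [with L=-3, J=0]  = -1

-1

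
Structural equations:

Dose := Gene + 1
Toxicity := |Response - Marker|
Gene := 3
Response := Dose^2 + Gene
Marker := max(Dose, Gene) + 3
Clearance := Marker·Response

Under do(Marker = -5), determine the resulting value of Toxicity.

24

do(Marker=-5) replaces the equation Marker := max(Dose, Gene) + 3 with the constant Marker = -5.
Dose = Gene + 1  [with Gene=3]  = 4
Response = Dose^2 + Gene  [with Dose=4, Gene=3]  = 19
Toxicity = |Response - Marker|  [with Response=19, Marker=-5]  = 24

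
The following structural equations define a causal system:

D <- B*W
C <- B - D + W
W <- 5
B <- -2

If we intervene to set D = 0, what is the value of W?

5

Under do(D=0), the mechanism D <- B*W is discarded; D is fixed at 0.
Since W is not a descendant of the intervened variable, it is unaffected.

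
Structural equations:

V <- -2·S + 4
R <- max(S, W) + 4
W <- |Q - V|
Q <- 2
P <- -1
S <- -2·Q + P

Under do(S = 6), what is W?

do(S=6) replaces the equation S <- -2·Q + P with the constant S = 6.
V = -2·S + 4  [with S=6]  = -8
W = |Q - V|  [with Q=2, V=-8]  = 10

10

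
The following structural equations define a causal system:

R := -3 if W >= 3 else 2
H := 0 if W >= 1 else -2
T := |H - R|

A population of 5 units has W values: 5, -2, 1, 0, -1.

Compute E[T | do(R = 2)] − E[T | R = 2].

Every unit gets R=2 under the intervention. T values become 2, 4, 2, 4, 4; E[T|do(R=2)] = 3.2.
Conditioning on R=2 selects the 4 unit(s) with W ∈ {-2, 1, 0, -1}. Their T values: 4, 2, 4, 4. Mean = 3.5.
Difference = 3.2 − 3.5 = -0.3.

-0.3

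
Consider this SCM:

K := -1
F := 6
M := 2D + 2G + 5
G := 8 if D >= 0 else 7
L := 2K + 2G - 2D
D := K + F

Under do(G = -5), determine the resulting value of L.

Under do(G=-5), the mechanism G := 8 if D >= 0 else 7 is discarded; G is fixed at -5.
D = K + F  [with K=-1, F=6]  = 5
L = 2K + 2G - 2D  [with K=-1, G=-5, D=5]  = -22

-22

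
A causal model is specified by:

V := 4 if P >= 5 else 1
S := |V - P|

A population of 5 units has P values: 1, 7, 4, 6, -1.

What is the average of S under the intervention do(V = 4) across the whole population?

Under do(V=4), V's equation is replaced by V=4 for every unit. Per-unit S: 3, 3, 0, 2, 5. Mean = 2.6.

2.6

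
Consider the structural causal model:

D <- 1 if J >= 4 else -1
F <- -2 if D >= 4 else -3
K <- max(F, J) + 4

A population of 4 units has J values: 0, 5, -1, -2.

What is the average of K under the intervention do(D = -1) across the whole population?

The intervention sets D=-1 in all 4 units regardless of J. Recomputing K per unit gives 4, 9, 3, 2; average 4.5.

4.5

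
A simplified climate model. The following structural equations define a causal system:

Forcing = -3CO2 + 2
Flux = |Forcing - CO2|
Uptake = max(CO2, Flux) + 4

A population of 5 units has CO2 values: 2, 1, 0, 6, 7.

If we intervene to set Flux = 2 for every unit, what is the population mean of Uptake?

7.8

Under do(Flux=2), Flux's equation is replaced by Flux=2 for every unit. Per-unit Uptake: 6, 6, 6, 10, 11. Mean = 7.8.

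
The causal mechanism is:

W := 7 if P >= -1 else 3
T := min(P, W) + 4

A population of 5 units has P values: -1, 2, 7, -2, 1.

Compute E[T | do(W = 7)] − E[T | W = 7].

-0.85

Every unit gets W=7 under the intervention. T values become 3, 6, 11, 2, 5; E[T|do(W=7)] = 5.4.
E[T|W=7] averages over only the 4 units with W=7 (P = -1, 2, 7, 1): T = 3, 6, 11, 5, mean 6.25.
Difference = 5.4 − 6.25 = -0.85.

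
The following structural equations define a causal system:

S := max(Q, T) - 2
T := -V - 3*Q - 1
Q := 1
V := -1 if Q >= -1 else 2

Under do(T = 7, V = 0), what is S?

5

The joint intervention fixes T = 7, V = 0, removing each variable's own equation.
S = max(Q, T) - 2  [with Q=1, T=7]  = 5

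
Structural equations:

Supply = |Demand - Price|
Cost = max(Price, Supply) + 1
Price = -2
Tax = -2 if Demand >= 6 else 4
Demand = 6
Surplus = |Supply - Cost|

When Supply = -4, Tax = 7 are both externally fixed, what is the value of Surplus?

Setting Supply = -4, Tax = 7 by intervention discards those variables' equations.
Cost = max(Price, Supply) + 1  [with Price=-2, Supply=-4]  = -1
Surplus = |Supply - Cost|  [with Supply=-4, Cost=-1]  = 3

3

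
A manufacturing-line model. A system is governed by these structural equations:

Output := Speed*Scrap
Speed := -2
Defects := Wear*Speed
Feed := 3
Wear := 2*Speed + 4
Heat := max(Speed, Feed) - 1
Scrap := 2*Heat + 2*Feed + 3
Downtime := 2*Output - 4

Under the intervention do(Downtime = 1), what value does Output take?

Intervening sets Downtime = 1 and removes its equation (Downtime := 2*Output - 4).
Since Output is not a descendant of the intervened variable, it is unaffected.
Heat = max(Speed, Feed) - 1  [with Speed=-2, Feed=3]  = 2
Scrap = 2*Heat + 2*Feed + 3  [with Heat=2, Feed=3]  = 13
Output = Speed*Scrap  [with Speed=-2, Scrap=13]  = -26

-26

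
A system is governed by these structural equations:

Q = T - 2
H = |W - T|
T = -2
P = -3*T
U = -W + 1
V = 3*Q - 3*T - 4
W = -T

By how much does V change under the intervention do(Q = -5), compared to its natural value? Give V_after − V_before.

-3

Intervening sets Q = -5 and removes its equation (Q = T - 2).
V = 3*Q - 3*T - 4  [with Q=-5, T=-2]  = -13
Without intervention: Q = T - 2  [with T=-2]  = -4; V = 3*Q - 3*T - 4  [with Q=-4, T=-2]  = -10.
Change = -13 − (-10) = -3.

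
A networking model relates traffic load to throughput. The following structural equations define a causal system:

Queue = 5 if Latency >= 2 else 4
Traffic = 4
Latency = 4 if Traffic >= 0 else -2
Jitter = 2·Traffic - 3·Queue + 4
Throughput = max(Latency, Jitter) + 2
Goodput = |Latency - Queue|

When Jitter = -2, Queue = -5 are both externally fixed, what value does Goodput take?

The joint intervention fixes Jitter = -2, Queue = -5, removing each variable's own equation.
Latency = 4 if Traffic >= 0 else -2  [with Traffic=4]  = 4
Goodput = |Latency - Queue|  [with Latency=4, Queue=-5]  = 9

9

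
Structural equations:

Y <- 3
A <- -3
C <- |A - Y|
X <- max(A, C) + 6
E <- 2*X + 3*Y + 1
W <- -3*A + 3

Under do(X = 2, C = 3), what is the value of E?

The joint intervention fixes X = 2, C = 3, removing each variable's own equation.
E = 2*X + 3*Y + 1  [with X=2, Y=3]  = 14

14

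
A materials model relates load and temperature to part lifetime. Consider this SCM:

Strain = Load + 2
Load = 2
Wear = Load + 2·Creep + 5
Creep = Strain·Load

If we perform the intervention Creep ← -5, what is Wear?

-3

The intervention breaks the incoming arrows to Creep: Creep = Strain·Load no longer applies, and Creep = -5.
Wear = Load + 2·Creep + 5  [with Load=2, Creep=-5]  = -3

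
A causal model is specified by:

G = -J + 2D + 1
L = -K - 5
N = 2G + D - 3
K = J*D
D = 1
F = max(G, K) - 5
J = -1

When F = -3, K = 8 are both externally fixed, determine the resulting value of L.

Under do(F = -3, K = 8), each intervened variable's structural equation is replaced by its fixed value.
L = -K - 5  [with K=8]  = -13

-13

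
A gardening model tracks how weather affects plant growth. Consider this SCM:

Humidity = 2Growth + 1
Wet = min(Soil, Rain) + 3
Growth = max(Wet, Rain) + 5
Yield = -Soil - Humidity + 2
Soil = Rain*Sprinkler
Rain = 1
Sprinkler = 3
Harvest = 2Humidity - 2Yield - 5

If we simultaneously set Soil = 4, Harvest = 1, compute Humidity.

Under do(Soil = 4, Harvest = 1), each intervened variable's structural equation is replaced by its fixed value.
Wet = min(Soil, Rain) + 3  [with Soil=4, Rain=1]  = 4
Growth = max(Wet, Rain) + 5  [with Wet=4, Rain=1]  = 9
Humidity = 2Growth + 1  [with Growth=9]  = 19

19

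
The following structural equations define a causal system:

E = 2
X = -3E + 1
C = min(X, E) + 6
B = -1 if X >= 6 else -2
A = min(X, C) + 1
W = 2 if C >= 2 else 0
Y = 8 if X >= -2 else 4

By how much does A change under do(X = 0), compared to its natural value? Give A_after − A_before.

do(X=0) replaces the equation X = -3E + 1 with the constant X = 0.
C = min(X, E) + 6  [with X=0, E=2]  = 6
A = min(X, C) + 1  [with X=0, C=6]  = 1
Without intervention: X = -3E + 1  [with E=2]  = -5; C = min(X, E) + 6  [with X=-5, E=2]  = 1; A = min(X, C) + 1  [with X=-5, C=1]  = -4.
Change = 1 − (-4) = 5.

5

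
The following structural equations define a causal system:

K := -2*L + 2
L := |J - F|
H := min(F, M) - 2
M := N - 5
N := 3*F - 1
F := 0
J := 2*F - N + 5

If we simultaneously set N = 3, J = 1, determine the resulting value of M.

-2

Under do(N = 3, J = 1), each intervened variable's structural equation is replaced by its fixed value.
M = N - 5  [with N=3]  = -2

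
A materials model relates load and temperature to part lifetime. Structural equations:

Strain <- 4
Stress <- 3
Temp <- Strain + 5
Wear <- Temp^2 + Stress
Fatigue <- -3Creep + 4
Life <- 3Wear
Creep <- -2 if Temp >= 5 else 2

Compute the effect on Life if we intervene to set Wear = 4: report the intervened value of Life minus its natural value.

Under do(Wear=4), the mechanism Wear <- Temp^2 + Stress is discarded; Wear is fixed at 4.
Life = 3Wear  [with Wear=4]  = 12
Without intervention: Temp = Strain + 5  [with Strain=4]  = 9; Wear = Temp^2 + Stress  [with Temp=9, Stress=3]  = 84; Life = 3Wear  [with Wear=84]  = 252.
Change = 12 − 252 = -240.

-240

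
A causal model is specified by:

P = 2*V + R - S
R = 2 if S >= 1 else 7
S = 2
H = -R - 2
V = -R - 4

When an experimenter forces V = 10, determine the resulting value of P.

20

The intervention breaks the incoming arrows to V: V = -R - 4 no longer applies, and V = 10.
R = 2 if S >= 1 else 7  [with S=2]  = 2
P = 2*V + R - S  [with V=10, R=2, S=2]  = 20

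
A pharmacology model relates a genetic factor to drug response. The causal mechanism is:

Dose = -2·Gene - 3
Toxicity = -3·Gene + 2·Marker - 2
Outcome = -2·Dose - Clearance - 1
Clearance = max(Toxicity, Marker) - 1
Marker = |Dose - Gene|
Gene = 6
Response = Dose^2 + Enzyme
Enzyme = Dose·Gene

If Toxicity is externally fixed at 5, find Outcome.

9

Intervening sets Toxicity = 5 and removes its equation (Toxicity = -3·Gene + 2·Marker - 2).
Dose = -2·Gene - 3  [with Gene=6]  = -15
Marker = |Dose - Gene|  [with Dose=-15, Gene=6]  = 21
Clearance = max(Toxicity, Marker) - 1  [with Toxicity=5, Marker=21]  = 20
Outcome = -2·Dose - Clearance - 1  [with Dose=-15, Clearance=20]  = 9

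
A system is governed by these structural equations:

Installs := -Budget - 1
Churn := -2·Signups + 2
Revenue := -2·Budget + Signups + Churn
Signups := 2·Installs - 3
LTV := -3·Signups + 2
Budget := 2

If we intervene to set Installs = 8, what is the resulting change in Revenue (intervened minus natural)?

-22

do(Installs=8) replaces the equation Installs := -Budget - 1 with the constant Installs = 8.
Signups = 2·Installs - 3  [with Installs=8]  = 13
Churn = -2·Signups + 2  [with Signups=13]  = -24
Revenue = -2·Budget + Signups + Churn  [with Budget=2, Signups=13, Churn=-24]  = -15
Without intervention: Installs = -Budget - 1  [with Budget=2]  = -3; Signups = 2·Installs - 3  [with Installs=-3]  = -9; Churn = -2·Signups + 2  [with Signups=-9]  = 20; Revenue = -2·Budget + Signups + Churn  [with Budget=2, Signups=-9, Churn=20]  = 7.
Change = -15 − 7 = -22.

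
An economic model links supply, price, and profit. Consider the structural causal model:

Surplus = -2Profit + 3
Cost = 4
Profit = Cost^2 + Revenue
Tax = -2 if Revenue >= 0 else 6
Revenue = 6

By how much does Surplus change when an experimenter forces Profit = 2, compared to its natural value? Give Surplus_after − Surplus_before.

40

Intervening sets Profit = 2 and removes its equation (Profit = Cost^2 + Revenue).
Surplus = -2Profit + 3  [with Profit=2]  = -1
Without intervention: Profit = Cost^2 + Revenue  [with Cost=4, Revenue=6]  = 22; Surplus = -2Profit + 3  [with Profit=22]  = -41.
Change = -1 − (-41) = 40.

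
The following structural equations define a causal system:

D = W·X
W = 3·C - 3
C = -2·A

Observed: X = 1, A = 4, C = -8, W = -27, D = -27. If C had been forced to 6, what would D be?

15

do(C=6) replaces the equation C = -2·A with the constant C = 6.
W = 3·C - 3  [with C=6]  = 15
D = W·X  [with W=15, X=1]  = 15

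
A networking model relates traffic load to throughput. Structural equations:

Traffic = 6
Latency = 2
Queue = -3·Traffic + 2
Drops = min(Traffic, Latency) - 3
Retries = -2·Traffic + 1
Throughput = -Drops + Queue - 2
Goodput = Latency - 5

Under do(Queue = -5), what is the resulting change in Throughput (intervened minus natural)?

The intervention breaks the incoming arrows to Queue: Queue = -3·Traffic + 2 no longer applies, and Queue = -5.
Drops = min(Traffic, Latency) - 3  [with Traffic=6, Latency=2]  = -1
Throughput = -Drops + Queue - 2  [with Drops=-1, Queue=-5]  = -6
Without intervention: Queue = -3·Traffic + 2  [with Traffic=6]  = -16; Drops = min(Traffic, Latency) - 3  [with Traffic=6, Latency=2]  = -1; Throughput = -Drops + Queue - 2  [with Drops=-1, Queue=-16]  = -17.
Change = -6 − (-17) = 11.

11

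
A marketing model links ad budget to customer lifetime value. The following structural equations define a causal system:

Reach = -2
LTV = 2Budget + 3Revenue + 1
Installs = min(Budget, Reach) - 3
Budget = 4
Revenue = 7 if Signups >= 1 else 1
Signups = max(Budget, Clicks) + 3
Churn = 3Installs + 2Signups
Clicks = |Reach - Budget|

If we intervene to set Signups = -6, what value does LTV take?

do(Signups=-6) replaces the equation Signups = max(Budget, Clicks) + 3 with the constant Signups = -6.
Revenue = 7 if Signups >= 1 else 1  [with Signups=-6]  = 1
LTV = 2Budget + 3Revenue + 1  [with Budget=4, Revenue=1]  = 12

12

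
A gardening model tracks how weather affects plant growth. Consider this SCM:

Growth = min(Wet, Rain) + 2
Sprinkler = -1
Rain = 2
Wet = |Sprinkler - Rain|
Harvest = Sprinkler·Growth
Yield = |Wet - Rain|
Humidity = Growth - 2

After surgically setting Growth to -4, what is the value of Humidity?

-6

Intervening sets Growth = -4 and removes its equation (Growth = min(Wet, Rain) + 2).
Humidity = Growth - 2  [with Growth=-4]  = -6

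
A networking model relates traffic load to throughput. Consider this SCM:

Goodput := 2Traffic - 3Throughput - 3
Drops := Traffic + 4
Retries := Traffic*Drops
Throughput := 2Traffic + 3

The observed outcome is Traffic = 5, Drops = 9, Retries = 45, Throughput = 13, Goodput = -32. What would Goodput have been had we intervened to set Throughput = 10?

Intervening sets Throughput = 10 and removes its equation (Throughput := 2Traffic + 3).
Goodput = 2Traffic - 3Throughput - 3  [with Traffic=5, Throughput=10]  = -23

-23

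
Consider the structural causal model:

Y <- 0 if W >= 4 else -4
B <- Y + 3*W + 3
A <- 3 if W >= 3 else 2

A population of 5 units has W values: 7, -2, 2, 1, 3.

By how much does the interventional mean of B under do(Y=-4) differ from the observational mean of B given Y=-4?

3.6

Every unit gets Y=-4 under the intervention. B values become 20, -7, 5, 2, 8; E[B|do(Y=-4)] = 5.6.
Observing Y=-4 restricts to units where Y's equation naturally yields -4: W ∈ {-2, 2, 1, 3}. In that subpopulation B = -7, 5, 2, 8, mean 2.
Difference = 5.6 − 2 = 3.6.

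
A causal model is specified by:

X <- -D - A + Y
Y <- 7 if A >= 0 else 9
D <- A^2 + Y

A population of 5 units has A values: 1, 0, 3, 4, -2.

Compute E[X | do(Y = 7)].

do(Y=7) breaks Y's dependence on A. With Y=7 fixed, X across the units is -2, 0, -12, -20, -2, mean -7.2.

-7.2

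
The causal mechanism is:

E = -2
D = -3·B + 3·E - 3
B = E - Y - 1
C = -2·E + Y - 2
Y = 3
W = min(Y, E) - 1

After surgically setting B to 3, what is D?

-18

Under do(B=3), the mechanism B = E - Y - 1 is discarded; B is fixed at 3.
D = -3·B + 3·E - 3  [with B=3, E=-2]  = -18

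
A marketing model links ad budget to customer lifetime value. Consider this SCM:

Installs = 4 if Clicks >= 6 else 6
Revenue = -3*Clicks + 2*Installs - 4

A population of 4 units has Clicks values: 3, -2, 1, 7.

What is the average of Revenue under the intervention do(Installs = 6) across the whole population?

The intervention sets Installs=6 in all 4 units regardless of Clicks. Recomputing Revenue per unit gives -1, 14, 5, -13; average 1.25.

1.25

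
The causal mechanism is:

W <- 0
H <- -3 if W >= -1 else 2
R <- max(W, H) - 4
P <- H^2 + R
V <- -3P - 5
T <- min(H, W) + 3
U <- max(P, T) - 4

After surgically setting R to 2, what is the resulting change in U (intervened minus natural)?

6

The intervention breaks the incoming arrows to R: R <- max(W, H) - 4 no longer applies, and R = 2.
H = -3 if W >= -1 else 2  [with W=0]  = -3
P = H^2 + R  [with H=-3, R=2]  = 11
T = min(H, W) + 3  [with H=-3, W=0]  = 0
U = max(P, T) - 4  [with P=11, T=0]  = 7
Without intervention: H = -3 if W >= -1 else 2  [with W=0]  = -3; R = max(W, H) - 4  [with W=0, H=-3]  = -4; P = H^2 + R  [with H=-3, R=-4]  = 5; T = min(H, W) + 3  [with H=-3, W=0]  = 0; U = max(P, T) - 4  [with P=5, T=0]  = 1.
Change = 7 − 1 = 6.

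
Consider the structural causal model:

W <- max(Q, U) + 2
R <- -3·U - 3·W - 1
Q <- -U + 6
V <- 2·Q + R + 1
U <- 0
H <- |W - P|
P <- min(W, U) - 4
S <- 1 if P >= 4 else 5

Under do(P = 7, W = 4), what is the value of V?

The joint intervention fixes P = 7, W = 4, removing each variable's own equation.
Q = -U + 6  [with U=0]  = 6
R = -3·U - 3·W - 1  [with U=0, W=4]  = -13
V = 2·Q + R + 1  [with Q=6, R=-13]  = 0

0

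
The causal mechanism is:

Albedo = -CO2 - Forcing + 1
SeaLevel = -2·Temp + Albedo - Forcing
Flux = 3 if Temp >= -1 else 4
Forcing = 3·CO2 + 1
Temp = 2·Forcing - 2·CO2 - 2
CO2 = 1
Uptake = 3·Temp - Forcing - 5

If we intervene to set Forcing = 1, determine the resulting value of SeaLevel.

2

do(Forcing=1) replaces the equation Forcing = 3·CO2 + 1 with the constant Forcing = 1.
Temp = 2·Forcing - 2·CO2 - 2  [with Forcing=1, CO2=1]  = -2
Albedo = -CO2 - Forcing + 1  [with CO2=1, Forcing=1]  = -1
SeaLevel = -2·Temp + Albedo - Forcing  [with Temp=-2, Albedo=-1, Forcing=1]  = 2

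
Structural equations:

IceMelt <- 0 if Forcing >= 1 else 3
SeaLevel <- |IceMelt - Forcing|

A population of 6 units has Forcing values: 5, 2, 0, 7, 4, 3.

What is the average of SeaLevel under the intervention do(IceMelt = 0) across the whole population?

Under do(IceMelt=0), IceMelt's equation is replaced by IceMelt=0 for every unit. Per-unit SeaLevel: 5, 2, 0, 7, 4, 3. Mean = 3.5.

3.5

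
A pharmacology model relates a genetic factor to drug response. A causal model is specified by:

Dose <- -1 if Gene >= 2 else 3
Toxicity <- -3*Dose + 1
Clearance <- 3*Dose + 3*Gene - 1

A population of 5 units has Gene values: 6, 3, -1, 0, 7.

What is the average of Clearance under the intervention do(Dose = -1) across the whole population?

5

Under do(Dose=-1), Dose's equation is replaced by Dose=-1 for every unit. Per-unit Clearance: 14, 5, -7, -4, 17. Mean = 5.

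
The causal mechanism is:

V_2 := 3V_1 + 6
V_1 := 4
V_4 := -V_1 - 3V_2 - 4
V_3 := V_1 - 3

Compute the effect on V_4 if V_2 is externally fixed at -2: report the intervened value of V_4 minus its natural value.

60

Under do(V_2=-2), the mechanism V_2 := 3V_1 + 6 is discarded; V_2 is fixed at -2.
V_4 = -V_1 - 3V_2 - 4  [with V_1=4, V_2=-2]  = -2
Without intervention: V_2 = 3V_1 + 6  [with V_1=4]  = 18; V_4 = -V_1 - 3V_2 - 4  [with V_1=4, V_2=18]  = -62.
Change = -2 − (-62) = 60.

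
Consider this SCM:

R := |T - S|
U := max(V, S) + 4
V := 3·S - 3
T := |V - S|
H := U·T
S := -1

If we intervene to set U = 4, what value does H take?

20

Intervening sets U = 4 and removes its equation (U := max(V, S) + 4).
V = 3·S - 3  [with S=-1]  = -6
T = |V - S|  [with V=-6, S=-1]  = 5
H = U·T  [with U=4, T=5]  = 20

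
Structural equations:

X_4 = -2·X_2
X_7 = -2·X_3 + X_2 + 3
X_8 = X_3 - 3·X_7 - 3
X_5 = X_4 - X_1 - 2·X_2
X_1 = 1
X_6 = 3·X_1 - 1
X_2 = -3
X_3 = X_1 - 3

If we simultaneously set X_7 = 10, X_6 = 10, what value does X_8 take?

Under do(X_7 = 10, X_6 = 10), each intervened variable's structural equation is replaced by its fixed value.
X_3 = X_1 - 3  [with X_1=1]  = -2
X_8 = X_3 - 3·X_7 - 3  [with X_3=-2, X_7=10]  = -35

-35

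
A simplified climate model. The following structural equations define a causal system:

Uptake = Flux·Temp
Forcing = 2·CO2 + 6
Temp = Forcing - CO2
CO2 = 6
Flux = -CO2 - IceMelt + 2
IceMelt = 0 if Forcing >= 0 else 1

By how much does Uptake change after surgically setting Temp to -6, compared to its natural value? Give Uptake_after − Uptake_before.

The intervention breaks the incoming arrows to Temp: Temp = Forcing - CO2 no longer applies, and Temp = -6.
Forcing = 2·CO2 + 6  [with CO2=6]  = 18
IceMelt = 0 if Forcing >= 0 else 1  [with Forcing=18]  = 0
Flux = -CO2 - IceMelt + 2  [with CO2=6, IceMelt=0]  = -4
Uptake = Flux·Temp  [with Flux=-4, Temp=-6]  = 24
Without intervention: Forcing = 2·CO2 + 6  [with CO2=6]  = 18; Temp = Forcing - CO2  [with Forcing=18, CO2=6]  = 12; IceMelt = 0 if Forcing >= 0 else 1  [with Forcing=18]  = 0; Flux = -CO2 - IceMelt + 2  [with CO2=6, IceMelt=0]  = -4; Uptake = Flux·Temp  [with Flux=-4, Temp=12]  = -48.
Change = 24 − (-48) = 72.

72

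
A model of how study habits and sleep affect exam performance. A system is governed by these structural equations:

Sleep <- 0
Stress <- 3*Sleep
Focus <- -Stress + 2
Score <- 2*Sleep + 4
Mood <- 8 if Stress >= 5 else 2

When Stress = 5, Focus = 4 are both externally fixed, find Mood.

Under do(Stress = 5, Focus = 4), each intervened variable's structural equation is replaced by its fixed value.
Mood = 8 if Stress >= 5 else 2  [with Stress=5]  = 8

8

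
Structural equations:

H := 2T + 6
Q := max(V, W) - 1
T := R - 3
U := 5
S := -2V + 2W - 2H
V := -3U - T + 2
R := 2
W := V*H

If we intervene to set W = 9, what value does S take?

Intervening sets W = 9 and removes its equation (W := V*H).
T = R - 3  [with R=2]  = -1
V = -3U - T + 2  [with U=5, T=-1]  = -12
H = 2T + 6  [with T=-1]  = 4
S = -2V + 2W - 2H  [with V=-12, W=9, H=4]  = 34

34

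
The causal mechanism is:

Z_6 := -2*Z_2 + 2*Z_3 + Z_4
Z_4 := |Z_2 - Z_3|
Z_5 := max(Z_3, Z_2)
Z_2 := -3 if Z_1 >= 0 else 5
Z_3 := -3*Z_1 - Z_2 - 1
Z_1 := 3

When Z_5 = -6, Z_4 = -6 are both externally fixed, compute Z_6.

Setting Z_5 = -6, Z_4 = -6 by intervention discards those variables' equations.
Z_2 = -3 if Z_1 >= 0 else 5  [with Z_1=3]  = -3
Z_3 = -3*Z_1 - Z_2 - 1  [with Z_1=3, Z_2=-3]  = -7
Z_6 = -2*Z_2 + 2*Z_3 + Z_4  [with Z_2=-3, Z_3=-7, Z_4=-6]  = -14

-14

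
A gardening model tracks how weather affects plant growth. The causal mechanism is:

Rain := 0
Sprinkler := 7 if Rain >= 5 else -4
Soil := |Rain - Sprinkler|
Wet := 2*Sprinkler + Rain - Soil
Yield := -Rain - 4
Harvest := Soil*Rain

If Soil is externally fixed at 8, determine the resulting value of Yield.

do(Soil=8) replaces the equation Soil := |Rain - Sprinkler| with the constant Soil = 8.
Yield is not downstream of the intervention, so its value is determined by the original equations.
Yield = -Rain - 4  [with Rain=0]  = -4

-4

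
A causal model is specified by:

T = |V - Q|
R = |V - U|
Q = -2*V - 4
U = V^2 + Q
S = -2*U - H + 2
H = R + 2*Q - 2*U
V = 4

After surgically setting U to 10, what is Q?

The intervention breaks the incoming arrows to U: U = V^2 + Q no longer applies, and U = 10.
Since Q is not a descendant of the intervened variable, it is unaffected.
Q = -2*V - 4  [with V=4]  = -12

-12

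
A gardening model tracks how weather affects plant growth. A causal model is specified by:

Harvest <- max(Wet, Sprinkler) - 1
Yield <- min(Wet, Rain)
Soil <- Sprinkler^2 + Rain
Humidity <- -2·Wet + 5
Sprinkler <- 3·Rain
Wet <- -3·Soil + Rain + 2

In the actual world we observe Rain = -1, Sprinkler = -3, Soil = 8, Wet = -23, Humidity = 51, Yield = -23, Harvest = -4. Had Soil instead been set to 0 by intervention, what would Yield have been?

-1

The intervention breaks the incoming arrows to Soil: Soil <- Sprinkler^2 + Rain no longer applies, and Soil = 0.
Wet = -3·Soil + Rain + 2  [with Soil=0, Rain=-1]  = 1
Yield = min(Wet, Rain)  [with Wet=1, Rain=-1]  = -1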